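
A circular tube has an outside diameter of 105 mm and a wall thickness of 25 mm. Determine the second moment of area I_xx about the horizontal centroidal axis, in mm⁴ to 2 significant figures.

I_xx ≈ 5.5 × 10⁶ mm⁴

Break the section into simple shapes (no overlaps), measuring from the bottom-left corner of the bounding box.
Outer circle: ⌀105, A = 8 659 mm², y = 52.5 mm, Ī = 5 966 602 mm⁴.
Bore (subtracted): ⌀55, A = 2 376 mm², y = 52.5 mm, Ī = 449 180 mm⁴.
By symmetry the centroid is at mid-height, ȳ = 52.5 mm.
All pieces are centred on the horizontal centroidal axis, so I = ΣĪ (holes subtracted) = 5 517 422 mm⁴.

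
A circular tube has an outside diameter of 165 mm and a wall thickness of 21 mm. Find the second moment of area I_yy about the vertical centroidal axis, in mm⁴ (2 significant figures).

I_yy ≈ 2.5 × 10⁷ mm⁴

Decompose the section into non-overlapping parts with the origin at the bottom-left of its bounding rectangle.
Outer circle: ⌀165, A = 21 382 mm², x = 82.5 mm, Ī = 36 383 601 mm⁴.
Bore (subtracted): ⌀123, A = 11 882 mm², x = 82.5 mm, Ī = 11 235 447 mm⁴.
By symmetry the centroid is at mid-width, x̄ = 82.5 mm.
All pieces are centred on the vertical centroidal axis, so I = ΣĪ (holes subtracted) = 25 148 154 mm⁴.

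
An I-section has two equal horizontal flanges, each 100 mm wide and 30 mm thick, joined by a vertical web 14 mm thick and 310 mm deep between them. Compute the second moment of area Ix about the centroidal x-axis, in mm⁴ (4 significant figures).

Break the section into simple shapes (no overlaps), measuring from the bottom-left corner of the bounding box.
Bottom flange: 100 × 30, A = 3 000 mm², y = 15 mm, Ī = 225 000 mm⁴.
Web: 14 × 310, A = 4 340 mm², y = 185 mm, Ī = 34 756 167 mm⁴.
Top flange: 100 × 30, A = 3 000 mm², y = 355 mm, Ī = 225 000 mm⁴.
By symmetry the centroid is at mid-height, ȳ = 185 mm.
Transfer each piece to the centroidal x-axis using Ī + A·d² with d = y − 185:
  bottom flange: d = -170 mm → contributes +86 925 000 mm⁴
  web: d = 0 mm → contributes +34 756 167 mm⁴
  top flange: d = 170 mm → contributes +86 925 000 mm⁴
Total I = 208 606 167 mm⁴.

Ix ≈ 2.086 × 10⁸ mm⁴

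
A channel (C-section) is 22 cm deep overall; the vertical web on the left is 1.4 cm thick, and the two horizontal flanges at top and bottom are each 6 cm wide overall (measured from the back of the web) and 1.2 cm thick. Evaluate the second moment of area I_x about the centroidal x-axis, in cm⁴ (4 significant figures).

Treat the section as a set of non-overlapping primitives; coordinates are from the bounding-box lower-left.
Web: 1.4 × 22, A = 30.8 cm², y = 11 cm, Ī = 1242.27 cm⁴.
Top flange (beyond web): 4.6 × 1.2, A = 5.52 cm², y = 21.4 cm, Ī = 0.6624 cm⁴.
Bottom flange (beyond web): 4.6 × 1.2, A = 5.52 cm², y = 0.6 cm, Ī = 0.6624 cm⁴.
By symmetry the centroid is at mid-height, ȳ = 11 cm.
Transfer each piece to the centroidal x-axis using Ī + A·d² with d = y − 11:
  web: d = 0 cm → contributes +1242.27 cm⁴
  top flange (beyond web): d = 10.4 cm → contributes +597.706 cm⁴
  bottom flange (beyond web): d = -10.4 cm → contributes +597.706 cm⁴
Total I = 2437.68 cm⁴.

I_x ≈ 2438 cm⁴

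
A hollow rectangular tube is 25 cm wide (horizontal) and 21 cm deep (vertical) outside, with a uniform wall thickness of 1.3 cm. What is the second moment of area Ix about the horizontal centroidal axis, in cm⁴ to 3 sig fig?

Ix ≈ 7670 cm⁴

Split into non-overlapping primitives; take the origin at the lower-left of the bounding box.
Outer rectangle: 25 × 21, A = 525 cm², y = 10.5 cm, Ī = 19 294 cm⁴.
Inner void (subtracted): 22.4 × 18.4, A = 412.16 cm², y = 10.5 cm, Ī = 11 628 cm⁴.
By symmetry the centroid is at mid-height, ȳ = 10.5 cm.
All pieces are centred on the horizontal centroidal axis, so I = ΣĪ (holes subtracted) = 7665.3 cm⁴.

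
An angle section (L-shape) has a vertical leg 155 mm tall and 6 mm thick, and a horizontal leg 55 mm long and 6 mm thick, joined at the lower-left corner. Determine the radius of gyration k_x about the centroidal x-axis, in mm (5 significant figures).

Treat the section as a set of non-overlapping primitives; coordinates are from the bounding-box lower-left.
Vertical leg: 6 × 155, A = 930 mm², y = 77.5 mm, Ī = 1 861 938 mm⁴.
Horizontal leg (remainder): 49 × 6, A = 294 mm², y = 3 mm, Ī = 882 mm⁴.
Centroid: ȳ = ΣA·y / ΣA = 59.60539 mm.
Transfer each piece to the centroidal x-axis using Ī + A·d² with d = y − 59.60539:
  vertical leg: d = 17.89461 mm → contributes +2 159 739 mm⁴
  horizontal leg (remainder): d = -56.60539 mm → contributes +942908.1 mm⁴
Total I = 3 102 647 mm⁴.
Radius of gyration: k = √(I/A) = √(3 102 647 / 1 224) = 50.34722 mm.

k_x ≈ 50.347 mm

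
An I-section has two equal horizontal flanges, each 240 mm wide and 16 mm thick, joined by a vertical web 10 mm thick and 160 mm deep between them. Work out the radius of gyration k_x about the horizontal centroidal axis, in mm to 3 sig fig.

Treat the section as a set of non-overlapping primitives; coordinates are from the bounding-box lower-left.
Bottom flange: 240 × 16, A = 3 840 mm², y = 8 mm, Ī = 81 920 mm⁴.
Web: 10 × 160, A = 1 600 mm², y = 96 mm, Ī = 3 413 333 mm⁴.
Top flange: 240 × 16, A = 3 840 mm², y = 184 mm, Ī = 81 920 mm⁴.
By symmetry the centroid is at mid-height, ȳ = 96 mm.
Transfer each piece to the horizontal centroidal axis using Ī + A·d² with d = y − 96:
  bottom flange: d = -88 mm → contributes +29 818 880 mm⁴
  web: d = 0 mm → contributes +3 413 333 mm⁴
  top flange: d = 88 mm → contributes +29 818 880 mm⁴
Total I = 63 051 093 mm⁴.
Radius of gyration: k = √(I/A) = √(63 051 093 / 9 280) = 82.428 mm.

k_x ≈ 82.4 mm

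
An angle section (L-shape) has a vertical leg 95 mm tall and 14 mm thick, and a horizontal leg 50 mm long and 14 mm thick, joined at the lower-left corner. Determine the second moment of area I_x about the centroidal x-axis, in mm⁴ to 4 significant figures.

I_x ≈ 1.608 × 10⁶ mm⁴

Treat the section as a set of non-overlapping primitives; coordinates are from the bounding-box lower-left.
Vertical leg: 14 × 95, A = 1 330 mm², y = 47.5 mm, Ī = 1 000 271 mm⁴.
Horizontal leg (remainder): 36 × 14, A = 504 mm², y = 7 mm, Ī = 8 232 mm⁴.
Centroid: ȳ = ΣA·y / ΣA = 36.3702 mm.
Transfer each piece to the centroidal x-axis using Ī + A·d² with d = y − 36.3702:
  vertical leg: d = 11.1298 mm → contributes +1 165 020 mm⁴
  horizontal leg (remainder): d = -29.3702 mm → contributes +442 988 mm⁴
Total I = 1 608 008 mm⁴.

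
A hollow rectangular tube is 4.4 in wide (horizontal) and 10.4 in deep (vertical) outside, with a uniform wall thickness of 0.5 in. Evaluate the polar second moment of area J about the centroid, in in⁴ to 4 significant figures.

J ≈ 220.2 in⁴

Treat the section as a set of non-overlapping primitives; coordinates are from the bounding-box lower-left.
Outer rectangle: 4.4 × 10.4, A = 45.76 in², y = 5.2 in, Ī = 412.45 in⁴.
Inner void (subtracted): 3.4 × 9.4, A = 31.96 in², y = 5.2 in, Ī = 235.332 in⁴.
By symmetry the centroid is at mid-height, ȳ = 5.2 in.
All pieces are centred on the centroidal x-axis, so I = ΣĪ (holes subtracted) = 177.118 in⁴.
Repeating about the centroidal y-axis gives I_y = 43.038 in⁴.
Polar second moment: J = I_x + I_y = 220.156 in⁴.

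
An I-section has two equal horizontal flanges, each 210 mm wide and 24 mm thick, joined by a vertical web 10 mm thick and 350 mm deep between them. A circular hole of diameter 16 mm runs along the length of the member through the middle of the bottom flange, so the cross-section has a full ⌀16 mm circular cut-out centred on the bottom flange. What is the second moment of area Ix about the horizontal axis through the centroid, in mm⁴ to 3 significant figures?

Treat the section as a set of non-overlapping primitives; coordinates are from the bounding-box lower-left.
Bottom flange: 210 × 24, A = 5 040 mm², y = 12 mm, Ī = 241 920 mm⁴.
Web: 10 × 350, A = 3 500 mm², y = 199 mm, Ī = 35 729 167 mm⁴.
Top flange: 210 × 24, A = 5 040 mm², y = 386 mm, Ī = 241 920 mm⁴.
Hole (subtracted): ⌀16, A = 201.06 mm², y = 12 mm, Ī = 3 217 mm⁴.
Centroid: ȳ = ΣA·y / ΣA = 201.81 mm.
Transfer each piece to the horizontal axis through the centroid using Ī + A·d² with d = y − 201.81:
  bottom flange: d = -189.81 mm → contributes +181 822 752 mm⁴
  web: d = -2.8103 mm → contributes +35 756 809 mm⁴
  top flange: d = 184.19 mm → contributes +171 228 216 mm⁴
  hole: d = -189.81 mm → contributes −7 247 065 mm⁴
Total I = 381 560 712 mm⁴.

Ix ≈ 3.82 × 10⁸ mm⁴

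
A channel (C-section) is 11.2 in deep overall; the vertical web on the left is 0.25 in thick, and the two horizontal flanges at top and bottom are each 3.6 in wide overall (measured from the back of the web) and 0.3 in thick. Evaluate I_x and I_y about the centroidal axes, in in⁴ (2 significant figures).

Break the section into simple shapes (no overlaps), measuring from the bottom-left corner of the bounding box.
Web: 0.25 × 11.2, A = 2.8 in², y = 5.6 in, Ī = 29.27 in⁴.
Top flange (beyond web): 3.35 × 0.3, A = 1.005 in², y = 11.05 in, Ī = 0.007538 in⁴.
Bottom flange (beyond web): 3.35 × 0.3, A = 1.005 in², y = 0.15 in, Ī = 0.007538 in⁴.
By symmetry the centroid is at mid-height, ȳ = 5.6 in.
Transfer each piece to the centroidal x-axis using Ī + A·d² with d = y − 5.6:
  web: d = 0 in → contributes +29.27 in⁴
  top flange (beyond web): d = 5.45 in → contributes +29.86 in⁴
  bottom flange (beyond web): d = -5.45 in → contributes +29.86 in⁴
Total I = 88.99 in⁴.
For the y-axis: x̄ = 0.8772 in.
Repeating about the centroidal y-axis gives I_y = 5.685 in⁴.

I_x ≈ 89 in⁴, I_y ≈ 5.7 in⁴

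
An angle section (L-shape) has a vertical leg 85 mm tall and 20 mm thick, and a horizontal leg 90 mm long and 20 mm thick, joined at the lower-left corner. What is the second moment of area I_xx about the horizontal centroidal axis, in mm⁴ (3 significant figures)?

Decompose the section into non-overlapping parts with the origin at the bottom-left of its bounding rectangle.
Vertical leg: 20 × 85, A = 1 700 mm², y = 42.5 mm, Ī = 1 023 542 mm⁴.
Horizontal leg (remainder): 70 × 20, A = 1 400 mm², y = 10 mm, Ī = 46 667 mm⁴.
Centroid: ȳ = ΣA·y / ΣA = 27.823 mm.
Transfer each piece to the horizontal centroidal axis using Ī + A·d² with d = y − 27.823:
  vertical leg: d = 14.677 mm → contributes +1 389 767 mm⁴
  horizontal leg (remainder): d = -17.823 mm → contributes +491 369 mm⁴
Total I = 1 881 136 mm⁴.

I_xx ≈ 1.88 × 10⁶ mm⁴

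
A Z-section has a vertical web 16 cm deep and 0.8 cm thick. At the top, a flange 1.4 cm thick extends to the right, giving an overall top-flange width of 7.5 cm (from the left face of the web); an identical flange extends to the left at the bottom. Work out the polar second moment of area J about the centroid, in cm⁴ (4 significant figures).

Break the section into simple shapes (no overlaps), measuring from the bottom-left corner of the bounding box.
Web: 0.8 × 16, A = 12.8 cm², y = 8 cm, Ī = 273.067 cm⁴.
Top flange (beyond web): 6.7 × 1.4, A = 9.38 cm², y = 15.3 cm, Ī = 1.53207 cm⁴.
Bottom flange (beyond web): 6.7 × 1.4, A = 9.38 cm², y = 0.7 cm, Ī = 1.53207 cm⁴.
Centroid: ȳ = ΣA·y / ΣA = 8 cm.
Transfer each piece to the centroidal x-axis using Ī + A·d² with d = y − 8:
  web: d = 0 cm → contributes +273.067 cm⁴
  top flange (beyond web): d = 7.3 cm → contributes +501.392 cm⁴
  bottom flange (beyond web): d = -7.3 cm → contributes +501.392 cm⁴
Total I = 1275.85 cm⁴.
For the y-axis: x̄ = 7.1 cm.
Repeating about the centroidal y-axis gives I_y = 334.673 cm⁴.
Polar second moment: J = I_x + I_y = 1610.52 cm⁴.

J ≈ 1611 cm⁴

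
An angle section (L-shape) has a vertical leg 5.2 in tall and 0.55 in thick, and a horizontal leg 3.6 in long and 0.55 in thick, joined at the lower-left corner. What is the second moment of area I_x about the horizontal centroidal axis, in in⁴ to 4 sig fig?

I_x ≈ 12.20 in⁴

Split into non-overlapping primitives; take the origin at the lower-left of the bounding box.
Vertical leg: 0.55 × 5.2, A = 2.86 in², y = 2.6 in, Ī = 6.44453 in⁴.
Horizontal leg (remainder): 3.05 × 0.55, A = 1.6775 in², y = 0.275 in, Ī = 0.042287 in⁴.
Centroid: ȳ = ΣA·y / ΣA = 1.74045 in.
Transfer each piece to the horizontal centroidal axis using Ī + A·d² with d = y − 1.74045:
  vertical leg: d = 0.859545 in → contributes +8.55755 in⁴
  horizontal leg (remainder): d = -1.46545 in → contributes +3.64481 in⁴
Total I = 12.2024 in⁴.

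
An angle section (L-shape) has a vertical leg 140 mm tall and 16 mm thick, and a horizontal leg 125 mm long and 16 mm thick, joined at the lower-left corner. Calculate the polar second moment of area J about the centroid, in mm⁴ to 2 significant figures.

Treat the section as a set of non-overlapping primitives; coordinates are from the bounding-box lower-left.
Vertical leg: 16 × 140, A = 2 240 mm², y = 70 mm, Ī = 3 658 667 mm⁴.
Horizontal leg (remainder): 109 × 16, A = 1 744 mm², y = 8 mm, Ī = 37 205 mm⁴.
Centroid: ȳ = ΣA·y / ΣA = 42.86 mm.
Transfer each piece to the centroidal x-axis using Ī + A·d² with d = y − 42.86:
  vertical leg: d = 27.14 mm → contributes +5 308 673 mm⁴
  horizontal leg (remainder): d = -34.86 mm → contributes +2 156 480 mm⁴
Total I = 7 465 153 mm⁴.
For the y-axis: x̄ = 35.36 mm.
Repeating about the centroidal y-axis gives I_y = 5 604 813 mm⁴.
Polar second moment: J = I_x + I_y = 13 069 967 mm⁴.

J ≈ 1.3 × 10⁷ mm⁴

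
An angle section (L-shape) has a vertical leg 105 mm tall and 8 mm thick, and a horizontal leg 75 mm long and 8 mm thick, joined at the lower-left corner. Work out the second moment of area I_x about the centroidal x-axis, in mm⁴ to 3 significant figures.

Break the section into simple shapes (no overlaps), measuring from the bottom-left corner of the bounding box.
Vertical leg: 8 × 105, A = 840 mm², y = 52.5 mm, Ī = 771 750 mm⁴.
Horizontal leg (remainder): 67 × 8, A = 536 mm², y = 4 mm, Ī = 2858.7 mm⁴.
Centroid: ȳ = ΣA·y / ΣA = 33.608 mm.
Transfer each piece to the centroidal x-axis using Ī + A·d² with d = y − 33.608:
  vertical leg: d = 18.892 mm → contributes +1 071 566 mm⁴
  horizontal leg (remainder): d = -29.608 mm → contributes +472 720 mm⁴
Total I = 1 544 287 mm⁴.

I_x ≈ 1.54 × 10⁶ mm⁴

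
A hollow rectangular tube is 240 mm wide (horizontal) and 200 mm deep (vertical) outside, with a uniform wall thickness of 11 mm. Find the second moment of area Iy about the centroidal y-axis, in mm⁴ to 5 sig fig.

Iy ≈ 7.6723 × 10⁷ mm⁴

Break the section into simple shapes (no overlaps), measuring from the bottom-left corner of the bounding box.
Outer rectangle: 240 × 200, A = 48 000 mm², x = 120 mm, Ī = 230 400 000 mm⁴.
Inner void (subtracted): 218 × 178, A = 38 804 mm², x = 120 mm, Ī = 153 676 775 mm⁴.
By symmetry the centroid is at mid-width, x̄ = 120 mm.
All pieces are centred on the centroidal y-axis, so I = ΣĪ (holes subtracted) = 76 723 225 mm⁴.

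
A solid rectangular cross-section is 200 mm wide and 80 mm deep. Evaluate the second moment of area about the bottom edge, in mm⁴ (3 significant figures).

I_base ≈ 3.41 × 10⁷ mm⁴

The section: 200 × 80, A = 16 000 mm², y = 40 mm, Ī = 8 533 333 mm⁴.
Transfer it to the bottom edge using Ī + A·d² with d = y − 0:
  the section: d = 40 mm → contributes +34 133 333 mm⁴
Total I = 34 133 333 mm⁴.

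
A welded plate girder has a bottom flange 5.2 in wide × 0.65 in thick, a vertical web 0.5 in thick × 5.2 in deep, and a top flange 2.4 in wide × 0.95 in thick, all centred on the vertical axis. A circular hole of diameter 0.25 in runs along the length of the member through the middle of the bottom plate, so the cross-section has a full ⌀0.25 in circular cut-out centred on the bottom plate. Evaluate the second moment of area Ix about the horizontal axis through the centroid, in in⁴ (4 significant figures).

Split into non-overlapping primitives; take the origin at the lower-left of the bounding box.
Bottom plate: 5.2 × 0.65, A = 3.38 in², y = 0.325 in, Ī = 0.119004 in⁴.
Web plate: 0.5 × 5.2, A = 2.6 in², y = 3.25 in, Ī = 5.85867 in⁴.
Top plate: 2.4 × 0.95, A = 2.28 in², y = 6.325 in, Ī = 0.171475 in⁴.
Hole (subtracted): ⌀0.25, A = 0.0490874 in², y = 0.325 in, Ī = 0.000191748 in⁴.
Centroid: ȳ = ΣA·y / ΣA = 2.91728 in.
Transfer each piece to the horizontal axis through the centroid using Ī + A·d² with d = y − 2.91728:
  bottom plate: d = -2.59228 in → contributes +22.8324 in⁴
  web plate: d = 0.332718 in → contributes +6.14649 in⁴
  top plate: d = 3.40772 in → contributes +26.6481 in⁴
  hole: d = -2.59228 in → contributes −0.330055 in⁴
Total I = 55.2969 in⁴.

Ix ≈ 55.30 in⁴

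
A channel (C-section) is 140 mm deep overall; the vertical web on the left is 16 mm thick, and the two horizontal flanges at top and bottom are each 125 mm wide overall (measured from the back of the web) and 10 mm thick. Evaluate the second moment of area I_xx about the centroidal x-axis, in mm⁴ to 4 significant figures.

I_xx ≈ 1.289 × 10⁷ mm⁴

Break the section into simple shapes (no overlaps), measuring from the bottom-left corner of the bounding box.
Web: 16 × 140, A = 2 240 mm², y = 70 mm, Ī = 3 658 667 mm⁴.
Top flange (beyond web): 109 × 10, A = 1 090 mm², y = 135 mm, Ī = 9083.33 mm⁴.
Bottom flange (beyond web): 109 × 10, A = 1 090 mm², y = 5 mm, Ī = 9083.33 mm⁴.
By symmetry the centroid is at mid-height, ȳ = 70 mm.
Transfer each piece to the centroidal x-axis using Ī + A·d² with d = y − 70:
  web: d = 0 mm → contributes +3 658 667 mm⁴
  top flange (beyond web): d = 65 mm → contributes +4 614 333 mm⁴
  bottom flange (beyond web): d = -65 mm → contributes +4 614 333 mm⁴
Total I = 12 887 333 mm⁴.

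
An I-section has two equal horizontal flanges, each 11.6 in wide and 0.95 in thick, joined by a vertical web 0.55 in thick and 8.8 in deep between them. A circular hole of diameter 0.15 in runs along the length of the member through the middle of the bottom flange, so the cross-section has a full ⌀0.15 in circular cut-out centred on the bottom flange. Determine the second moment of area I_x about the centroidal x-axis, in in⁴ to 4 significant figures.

I_x ≈ 556.3 in⁴

Treat the section as a set of non-overlapping primitives; coordinates are from the bounding-box lower-left.
Bottom flange: 11.6 × 0.95, A = 11.02 in², y = 0.475 in, Ī = 0.828796 in⁴.
Web: 0.55 × 8.8, A = 4.84 in², y = 5.35 in, Ī = 31.2341 in⁴.
Top flange: 11.6 × 0.95, A = 11.02 in², y = 10.225 in, Ī = 0.828796 in⁴.
Hole (subtracted): ⌀0.15, A = 0.0176715 in², y = 0.475 in, Ī = 0.0000248505 in⁴.
Centroid: ȳ = ΣA·y / ΣA = 5.35321 in.
Transfer each piece to the centroidal x-axis using Ī + A·d² with d = y − 5.35321:
  bottom flange: d = -4.87821 in → contributes +263.071 in⁴
  web: d = -0.00320703 in → contributes +31.2342 in⁴
  top flange: d = 4.87179 in → contributes +262.382 in⁴
  hole: d = -4.87821 in → contributes −0.420551 in⁴
Total I = 556.266 in⁴.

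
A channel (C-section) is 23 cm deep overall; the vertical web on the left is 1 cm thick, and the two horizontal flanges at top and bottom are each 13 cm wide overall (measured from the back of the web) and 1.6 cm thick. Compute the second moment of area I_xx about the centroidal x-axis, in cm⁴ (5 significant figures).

Decompose the section into non-overlapping parts with the origin at the bottom-left of its bounding rectangle.
Web: 1 × 23, A = 23 cm², y = 11.5 cm, Ī = 1013.917 cm⁴.
Top flange (beyond web): 12 × 1.6, A = 19.2 cm², y = 22.2 cm, Ī = 4.096 cm⁴.
Bottom flange (beyond web): 12 × 1.6, A = 19.2 cm², y = 0.8 cm, Ī = 4.096 cm⁴.
By symmetry the centroid is at mid-height, ȳ = 11.5 cm.
Transfer each piece to the centroidal x-axis using Ī + A·d² with d = y − 11.5:
  web: d = 0 cm → contributes +1013.917 cm⁴
  top flange (beyond web): d = 10.7 cm → contributes +2202.304 cm⁴
  bottom flange (beyond web): d = -10.7 cm → contributes +2202.304 cm⁴
Total I = 5418.525 cm⁴.

I_xx ≈ 5418.5 cm⁴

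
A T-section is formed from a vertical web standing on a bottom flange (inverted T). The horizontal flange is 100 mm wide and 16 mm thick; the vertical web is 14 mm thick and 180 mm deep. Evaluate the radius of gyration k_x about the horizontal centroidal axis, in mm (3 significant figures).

k_x ≈ 62.8 mm

Decompose the section into non-overlapping parts with the origin at the bottom-left of its bounding rectangle.
Flange: 100 × 16, A = 1 600 mm², y = 8 mm, Ī = 34 133 mm⁴.
Web: 14 × 180, A = 2 520 mm², y = 106 mm, Ī = 6 804 000 mm⁴.
Centroid: ȳ = ΣA·y / ΣA = 67.942 mm.
Transfer each piece to the horizontal centroidal axis using Ī + A·d² with d = y − 67.942:
  flange: d = -59.942 mm → contributes +5 782 954 mm⁴
  web: d = 38.058 mm → contributes +10 454 045 mm⁴
Total I = 16 236 999 mm⁴.
Radius of gyration: k = √(I/A) = √(16 236 999 / 4 120) = 62.778 mm.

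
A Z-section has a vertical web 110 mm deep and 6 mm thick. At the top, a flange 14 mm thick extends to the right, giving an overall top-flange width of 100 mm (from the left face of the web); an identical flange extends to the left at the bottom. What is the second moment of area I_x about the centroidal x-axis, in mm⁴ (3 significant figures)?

Decompose the section into non-overlapping parts with the origin at the bottom-left of its bounding rectangle.
Web: 6 × 110, A = 660 mm², y = 55 mm, Ī = 665 500 mm⁴.
Top flange (beyond web): 94 × 14, A = 1 316 mm², y = 103 mm, Ī = 21 495 mm⁴.
Bottom flange (beyond web): 94 × 14, A = 1 316 mm², y = 7 mm, Ī = 21 495 mm⁴.
Centroid: ȳ = ΣA·y / ΣA = 55 mm.
Transfer each piece to the centroidal x-axis using Ī + A·d² with d = y − 55:
  web: d = 0 mm → contributes +665 500 mm⁴
  top flange (beyond web): d = 48 mm → contributes +3 053 559 mm⁴
  bottom flange (beyond web): d = -48 mm → contributes +3 053 559 mm⁴
Total I = 6 772 617 mm⁴.

I_x ≈ 6.77 × 10⁶ mm⁴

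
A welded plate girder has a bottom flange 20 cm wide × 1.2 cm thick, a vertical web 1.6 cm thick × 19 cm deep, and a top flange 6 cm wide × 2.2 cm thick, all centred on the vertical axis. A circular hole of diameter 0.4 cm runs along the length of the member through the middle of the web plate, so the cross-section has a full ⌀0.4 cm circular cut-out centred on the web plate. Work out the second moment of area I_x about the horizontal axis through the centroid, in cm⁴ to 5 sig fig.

Treat the section as a set of non-overlapping primitives; coordinates are from the bounding-box lower-left.
Bottom plate: 20 × 1.2, A = 24 cm², y = 0.6 cm, Ī = 2.88 cm⁴.
Web plate: 1.6 × 19, A = 30.4 cm², y = 10.7 cm, Ī = 914.5333 cm⁴.
Top plate: 6 × 2.2, A = 13.2 cm², y = 21.3 cm, Ī = 5.324 cm⁴.
Hole (subtracted): ⌀0.4, A = 0.1256637 cm², y = 10.7 cm, Ī = 0.001256637 cm⁴.
Centroid: ȳ = ΣA·y / ΣA = 9.1812 cm.
Transfer each piece to the horizontal axis through the centroid using Ī + A·d² with d = y − 9.1812:
  bottom plate: d = -8.5812 cm → contributes +1770.168 cm⁴
  web plate: d = 1.5188 cm → contributes +984.6586 cm⁴
  top plate: d = 12.1188 cm → contributes +1943.946 cm⁴
  hole: d = 1.5188 cm → contributes −0.2911317 cm⁴
Total I = 4698.481 cm⁴.

I_x ≈ 4698.5 cm⁴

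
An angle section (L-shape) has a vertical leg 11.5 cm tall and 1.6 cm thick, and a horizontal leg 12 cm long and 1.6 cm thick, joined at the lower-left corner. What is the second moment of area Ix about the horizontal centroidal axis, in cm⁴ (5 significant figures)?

Break the section into simple shapes (no overlaps), measuring from the bottom-left corner of the bounding box.
Vertical leg: 1.6 × 11.5, A = 18.4 cm², y = 5.75 cm, Ī = 202.7833 cm⁴.
Horizontal leg (remainder): 10.4 × 1.6, A = 16.64 cm², y = 0.8 cm, Ī = 3.549867 cm⁴.
Centroid: ȳ = ΣA·y / ΣA = 3.399315 cm.
Transfer each piece to the horizontal centroidal axis using Ī + A·d² with d = y − 3.399315:
  vertical leg: d = 2.350685 cm → contributes +304.4566 cm⁴
  horizontal leg (remainder): d = -2.599315 cm → contributes +115.977 cm⁴
Total I = 420.4336 cm⁴.

Ix ≈ 420.43 cm⁴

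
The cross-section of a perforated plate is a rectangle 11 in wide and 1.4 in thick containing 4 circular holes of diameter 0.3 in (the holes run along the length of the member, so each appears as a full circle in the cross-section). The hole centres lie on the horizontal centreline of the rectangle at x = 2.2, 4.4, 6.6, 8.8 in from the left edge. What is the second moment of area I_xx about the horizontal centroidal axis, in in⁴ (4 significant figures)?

Break the section into simple shapes (no overlaps), measuring from the bottom-left corner of the bounding box.
Plate: 11 × 1.4, A = 15.4 in², y = 0.7 in, Ī = 2.51533 in⁴.
Hole 1 (subtracted): ⌀0.3, A = 0.0706858 in², y = 0.7 in, Ī = 0.000397608 in⁴.
Hole 2 (subtracted): ⌀0.3, A = 0.0706858 in², y = 0.7 in, Ī = 0.000397608 in⁴.
Hole 3 (subtracted): ⌀0.3, A = 0.0706858 in², y = 0.7 in, Ī = 0.000397608 in⁴.
Hole 4 (subtracted): ⌀0.3, A = 0.0706858 in², y = 0.7 in, Ī = 0.000397608 in⁴.
By symmetry the centroid is at mid-height, ȳ = 0.7 in.
All pieces are centred on the horizontal centroidal axis, so I = ΣĪ (holes subtracted) = 2.51374 in⁴.

I_xx ≈ 2.514 in⁴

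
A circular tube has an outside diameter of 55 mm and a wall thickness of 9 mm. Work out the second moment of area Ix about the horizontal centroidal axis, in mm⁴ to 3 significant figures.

Ix ≈ 3.57 × 10⁵ mm⁴

Split into non-overlapping primitives; take the origin at the lower-left of the bounding box.
Outer circle: ⌀55, A = 2375.8 mm², y = 27.5 mm, Ī = 449 180 mm⁴.
Bore (subtracted): ⌀37, A = 1075.2 mm², y = 27.5 mm, Ī = 91 998 mm⁴.
By symmetry the centroid is at mid-height, ȳ = 27.5 mm.
All pieces are centred on the horizontal centroidal axis, so I = ΣĪ (holes subtracted) = 357 183 mm⁴.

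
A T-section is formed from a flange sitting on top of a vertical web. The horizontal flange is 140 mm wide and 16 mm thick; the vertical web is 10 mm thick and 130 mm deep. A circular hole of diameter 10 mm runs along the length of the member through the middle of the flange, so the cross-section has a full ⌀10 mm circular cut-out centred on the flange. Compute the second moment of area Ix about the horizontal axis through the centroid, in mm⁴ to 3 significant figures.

Ix ≈ 6.20 × 10⁶ mm⁴

Split into non-overlapping primitives; take the origin at the lower-left of the bounding box.
Flange: 140 × 16, A = 2 240 mm², y = 138 mm, Ī = 47 787 mm⁴.
Web: 10 × 130, A = 1 300 mm², y = 65 mm, Ī = 1 830 833 mm⁴.
Hole (subtracted): ⌀10, A = 78.54 mm², y = 138 mm, Ī = 490.87 mm⁴.
Centroid: ȳ = ΣA·y / ΣA = 110.58 mm.
Transfer each piece to the horizontal axis through the centroid using Ī + A·d² with d = y − 110.58:
  flange: d = 27.416 mm → contributes +1 731 475 mm⁴
  web: d = -45.584 mm → contributes +4 532 084 mm⁴
  hole: d = 27.416 mm → contributes −59 525 mm⁴
Total I = 6 204 034 mm⁴.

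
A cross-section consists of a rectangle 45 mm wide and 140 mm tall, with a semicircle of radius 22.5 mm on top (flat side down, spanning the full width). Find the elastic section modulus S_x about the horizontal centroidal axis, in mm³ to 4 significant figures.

S_x ≈ 1.769 × 10⁵ mm³

Break the section into simple shapes (no overlaps), measuring from the bottom-left corner of the bounding box.
Rectangular body: 45 × 140, A = 6 300 mm², y = 70 mm, Ī = 10 290 000 mm⁴.
Semicircular cap: semicircle r = 22.5, A = 795.216 mm², y = 149.549 mm, Ī = 28129.5 mm⁴.
Centroid: ȳ = ΣA·y / ΣA = 78.9157 mm.
Transfer each piece to the horizontal centroidal axis using Ī + A·d² with d = y − 78.9157:
  rectangular body: d = -8.9157 mm → contributes +10 790 786 mm⁴
  semicircular cap: d = 70.6336 mm → contributes +3 995 543 mm⁴
Total I = 14 786 329 mm⁴.
Extreme fibre distance c = 83.5843 mm; S = I/c = 176 903 mm³.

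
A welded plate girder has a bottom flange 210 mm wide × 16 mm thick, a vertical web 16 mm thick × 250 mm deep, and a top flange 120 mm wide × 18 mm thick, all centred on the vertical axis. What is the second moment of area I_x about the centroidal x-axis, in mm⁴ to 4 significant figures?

Split into non-overlapping primitives; take the origin at the lower-left of the bounding box.
Bottom plate: 210 × 16, A = 3 360 mm², y = 8 mm, Ī = 71 680 mm⁴.
Web plate: 16 × 250, A = 4 000 mm², y = 141 mm, Ī = 20 833 333 mm⁴.
Top plate: 120 × 18, A = 2 160 mm², y = 275 mm, Ī = 58 320 mm⁴.
Centroid: ȳ = ΣA·y / ΣA = 124.462 mm.
Transfer each piece to the centroidal x-axis using Ī + A·d² with d = y − 124.462:
  bottom plate: d = -116.462 mm → contributes +45 644 840 mm⁴
  web plate: d = 16.5378 mm → contributes +21 927 331 mm⁴
  top plate: d = 150.538 mm → contributes +49 007 449 mm⁴
Total I = 116 579 620 mm⁴.

I_x ≈ 1.166 × 10⁸ mm⁴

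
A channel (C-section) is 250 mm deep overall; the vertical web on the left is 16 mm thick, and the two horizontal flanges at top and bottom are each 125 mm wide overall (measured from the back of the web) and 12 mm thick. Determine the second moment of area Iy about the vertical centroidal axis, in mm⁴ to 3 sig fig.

Break the section into simple shapes (no overlaps), measuring from the bottom-left corner of the bounding box.
Web: 16 × 250, A = 4 000 mm², x = 8 mm, Ī = 85 333 mm⁴.
Top flange (beyond web): 109 × 12, A = 1 308 mm², x = 70.5 mm, Ī = 1 295 029 mm⁴.
Bottom flange (beyond web): 109 × 12, A = 1 308 mm², x = 70.5 mm, Ī = 1 295 029 mm⁴.
Centroid: x̄ = ΣA·x / ΣA = 32.713 mm.
Transfer each piece to the vertical centroidal axis using Ī + A·d² with d = x − 32.713:
  web: d = -24.713 mm → contributes +2 528 227 mm⁴
  top flange (beyond web): d = 37.787 mm → contributes +3 162 684 mm⁴
  bottom flange (beyond web): d = 37.787 mm → contributes +3 162 684 mm⁴
Total I = 8 853 596 mm⁴.

Iy ≈ 8.85 × 10⁶ mm⁴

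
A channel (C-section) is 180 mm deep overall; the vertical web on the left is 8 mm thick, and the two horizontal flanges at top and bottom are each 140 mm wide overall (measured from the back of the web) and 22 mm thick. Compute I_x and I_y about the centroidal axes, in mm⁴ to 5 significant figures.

Break the section into simple shapes (no overlaps), measuring from the bottom-left corner of the bounding box.
Web: 8 × 180, A = 1 440 mm², y = 90 mm, Ī = 3 888 000 mm⁴.
Top flange (beyond web): 132 × 22, A = 2 904 mm², y = 169 mm, Ī = 117 128 mm⁴.
Bottom flange (beyond web): 132 × 22, A = 2 904 mm², y = 11 mm, Ī = 117 128 mm⁴.
By symmetry the centroid is at mid-height, ȳ = 90 mm.
Transfer each piece to the centroidal x-axis using Ī + A·d² with d = y − 90:
  web: d = 0 mm → contributes +3 888 000 mm⁴
  top flange (beyond web): d = 79 mm → contributes +18 240 992 mm⁴
  bottom flange (beyond web): d = -79 mm → contributes +18 240 992 mm⁴
Total I = 40 369 984 mm⁴.
For the y-axis: x̄ = 60.09272 mm.
Repeating about the centroidal y-axis gives I_y = 14 095 042 mm⁴.

I_x ≈ 4.0370 × 10⁷ mm⁴, I_y ≈ 1.4095 × 10⁷ mm⁴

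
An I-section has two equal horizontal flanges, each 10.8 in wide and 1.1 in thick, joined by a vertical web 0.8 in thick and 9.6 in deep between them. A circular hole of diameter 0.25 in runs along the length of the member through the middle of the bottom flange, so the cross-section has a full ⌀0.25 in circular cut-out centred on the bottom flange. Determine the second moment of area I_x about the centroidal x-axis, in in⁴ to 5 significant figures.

Treat the section as a set of non-overlapping primitives; coordinates are from the bounding-box lower-left.
Bottom flange: 10.8 × 1.1, A = 11.88 in², y = 0.55 in, Ī = 1.1979 in⁴.
Web: 0.8 × 9.6, A = 7.68 in², y = 5.9 in, Ī = 58.9824 in⁴.
Top flange: 10.8 × 1.1, A = 11.88 in², y = 11.25 in, Ī = 1.1979 in⁴.
Hole (subtracted): ⌀0.25, A = 0.04908739 in², y = 0.55 in, Ī = 0.0001917476 in⁴.
Centroid: ȳ = ΣA·y / ΣA = 5.908366 in.
Transfer each piece to the centroidal x-axis using Ī + A·d² with d = y − 5.908366:
  bottom flange: d = -5.358366 in → contributes +342.2975 in⁴
  web: d = -0.008366036 in → contributes +58.98294 in⁴
  top flange: d = 5.341634 in → contributes +340.1706 in⁴
  hole: d = -5.358366 in → contributes −1.409593 in⁴
Total I = 740.0414 in⁴.

I_x ≈ 740.04 in⁴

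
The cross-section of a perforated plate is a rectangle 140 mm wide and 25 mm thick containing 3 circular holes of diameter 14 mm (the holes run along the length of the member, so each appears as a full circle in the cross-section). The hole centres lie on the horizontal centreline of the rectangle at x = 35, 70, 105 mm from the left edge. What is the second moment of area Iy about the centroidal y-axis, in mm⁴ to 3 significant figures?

Iy ≈ 5.33 × 10⁶ mm⁴

Treat the section as a set of non-overlapping primitives; coordinates are from the bounding-box lower-left.
Plate: 140 × 25, A = 3 500 mm², x = 70 mm, Ī = 5 716 667 mm⁴.
Hole 1 (subtracted): ⌀14, A = 153.94 mm², x = 35 mm, Ī = 1885.7 mm⁴.
Hole 2 (subtracted): ⌀14, A = 153.94 mm², x = 70 mm, Ī = 1885.7 mm⁴.
Hole 3 (subtracted): ⌀14, A = 153.94 mm², x = 105 mm, Ī = 1885.7 mm⁴.
By symmetry the centroid is at mid-width, x̄ = 70 mm.
Transfer each piece to the centroidal y-axis using Ī + A·d² with d = x − 70:
  plate: d = 0 mm → contributes +5 716 667 mm⁴
  hole 1: d = -35 mm → contributes −190 460 mm⁴
  hole 2: d = 0 mm → contributes −1885.7 mm⁴
  hole 3: d = 35 mm → contributes −190 460 mm⁴
Total I = 5 333 861 mm⁴.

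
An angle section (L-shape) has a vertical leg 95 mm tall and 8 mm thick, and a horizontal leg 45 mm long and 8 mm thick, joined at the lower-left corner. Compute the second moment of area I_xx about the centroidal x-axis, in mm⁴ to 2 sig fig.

Decompose the section into non-overlapping parts with the origin at the bottom-left of its bounding rectangle.
Vertical leg: 8 × 95, A = 760 mm², y = 47.5 mm, Ī = 571 583 mm⁴.
Horizontal leg (remainder): 37 × 8, A = 296 mm², y = 4 mm, Ī = 1 579 mm⁴.
Centroid: ȳ = ΣA·y / ΣA = 35.31 mm.
Transfer each piece to the centroidal x-axis using Ī + A·d² with d = y − 35.31:
  vertical leg: d = 12.19 mm → contributes +684 575 mm⁴
  horizontal leg (remainder): d = -31.31 mm → contributes +291 693 mm⁴
Total I = 976 269 mm⁴.

I_xx ≈ 9.8 × 10⁵ mm⁴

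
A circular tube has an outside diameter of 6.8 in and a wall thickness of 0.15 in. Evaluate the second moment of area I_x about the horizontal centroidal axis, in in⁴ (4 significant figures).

Treat the section as a set of non-overlapping primitives; coordinates are from the bounding-box lower-left.
Outer circle: ⌀6.8, A = 36.3168 in², y = 3.4 in, Ī = 104.956 in⁴.
Bore (subtracted): ⌀6.5, A = 33.1831 in², y = 3.4 in, Ī = 87.6241 in⁴.
By symmetry the centroid is at mid-height, ȳ = 3.4 in.
All pieces are centred on the horizontal centroidal axis, so I = ΣĪ (holes subtracted) = 17.3315 in⁴.

I_x ≈ 17.33 in⁴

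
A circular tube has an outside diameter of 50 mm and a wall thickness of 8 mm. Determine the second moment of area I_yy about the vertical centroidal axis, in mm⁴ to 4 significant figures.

Treat the section as a set of non-overlapping primitives; coordinates are from the bounding-box lower-left.
Outer circle: ⌀50, A = 1963.5 mm², x = 25 mm, Ī = 306 796 mm⁴.
Bore (subtracted): ⌀34, A = 907.92 mm², x = 25 mm, Ī = 65597.2 mm⁴.
By symmetry the centroid is at mid-width, x̄ = 25 mm.
All pieces are centred on the vertical centroidal axis, so I = ΣĪ (holes subtracted) = 241 199 mm⁴.

I_yy ≈ 2.412 × 10⁵ mm⁴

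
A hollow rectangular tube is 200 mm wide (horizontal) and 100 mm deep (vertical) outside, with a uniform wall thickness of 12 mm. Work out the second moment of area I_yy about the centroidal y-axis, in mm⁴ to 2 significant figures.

I_yy ≈ 3.2 × 10⁷ mm⁴

Break the section into simple shapes (no overlaps), measuring from the bottom-left corner of the bounding box.
Outer rectangle: 200 × 100, A = 20 000 mm², x = 100 mm, Ī = 66 666 667 mm⁴.
Inner void (subtracted): 176 × 76, A = 13 376 mm², x = 100 mm, Ī = 34 527 915 mm⁴.
By symmetry the centroid is at mid-width, x̄ = 100 mm.
All pieces are centred on the centroidal y-axis, so I = ΣĪ (holes subtracted) = 32 138 752 mm⁴.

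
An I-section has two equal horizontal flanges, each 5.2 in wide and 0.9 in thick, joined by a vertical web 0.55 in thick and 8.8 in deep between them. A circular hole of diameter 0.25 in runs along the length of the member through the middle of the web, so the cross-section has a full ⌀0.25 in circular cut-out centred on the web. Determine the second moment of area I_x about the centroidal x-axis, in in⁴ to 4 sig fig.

I_x ≈ 252.0 in⁴

Split into non-overlapping primitives; take the origin at the lower-left of the bounding box.
Bottom flange: 5.2 × 0.9, A = 4.68 in², y = 0.45 in, Ī = 0.3159 in⁴.
Web: 0.55 × 8.8, A = 4.84 in², y = 5.3 in, Ī = 31.2341 in⁴.
Top flange: 5.2 × 0.9, A = 4.68 in², y = 10.15 in, Ī = 0.3159 in⁴.
Hole (subtracted): ⌀0.25, A = 0.0490874 in², y = 5.3 in, Ī = 0.000191748 in⁴.
By symmetry the centroid is at mid-height, ȳ = 5.3 in.
Transfer each piece to the centroidal x-axis using Ī + A·d² with d = y − 5.3:
  bottom flange: d = -4.85 in → contributes +110.401 in⁴
  web: d = 0 in → contributes +31.2341 in⁴
  top flange: d = 4.85 in → contributes +110.401 in⁴
  hole: d = 0 in → contributes −0.000191748 in⁴
Total I = 252.036 in⁴.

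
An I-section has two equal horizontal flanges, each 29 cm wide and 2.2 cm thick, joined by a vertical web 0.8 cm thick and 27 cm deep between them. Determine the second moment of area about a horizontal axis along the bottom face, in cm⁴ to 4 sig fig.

Treat the section as a set of non-overlapping primitives; coordinates are from the bounding-box lower-left.
Bottom flange: 29 × 2.2, A = 63.8 cm², y = 1.1 cm, Ī = 25.7327 cm⁴.
Web: 0.8 × 27, A = 21.6 cm², y = 15.7 cm, Ī = 1312.2 cm⁴.
Top flange: 29 × 2.2, A = 63.8 cm², y = 30.3 cm, Ī = 25.7327 cm⁴.
Transfer each piece to the bottom edge using Ī + A·d² with d = y − 0:
  bottom flange: d = 1.1 cm → contributes +102.931 cm⁴
  web: d = 15.7 cm → contributes +6636.38 cm⁴
  top flange: d = 30.3 cm → contributes +58599.9 cm⁴
Total I = 65339.2 cm⁴.

I_base ≈ 6.534 × 10⁴ cm⁴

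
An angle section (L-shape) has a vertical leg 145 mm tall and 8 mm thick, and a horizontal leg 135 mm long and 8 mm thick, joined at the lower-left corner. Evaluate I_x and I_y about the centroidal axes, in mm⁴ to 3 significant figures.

Split into non-overlapping primitives; take the origin at the lower-left of the bounding box.
Vertical leg: 8 × 145, A = 1 160 mm², y = 72.5 mm, Ī = 2 032 417 mm⁴.
Horizontal leg (remainder): 127 × 8, A = 1 016 mm², y = 4 mm, Ī = 5418.7 mm⁴.
Centroid: ȳ = ΣA·y / ΣA = 40.517 mm.
Transfer each piece to the centroidal x-axis using Ī + A·d² with d = y − 40.517:
  vertical leg: d = 31.983 mm → contributes +3 219 029 mm⁴
  horizontal leg (remainder): d = -36.517 mm → contributes +1 360 212 mm⁴
Total I = 4 579 241 mm⁴.
For the y-axis: x̄ = 35.517 mm.
Repeating about the centroidal y-axis gives I_y = 3 839 521 mm⁴.

I_x ≈ 4.58 × 10⁶ mm⁴, I_y ≈ 3.84 × 10⁶ mm⁴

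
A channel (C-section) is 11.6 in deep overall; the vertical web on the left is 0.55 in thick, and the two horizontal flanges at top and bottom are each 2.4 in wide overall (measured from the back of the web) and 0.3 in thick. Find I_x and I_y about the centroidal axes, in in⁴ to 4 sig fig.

Treat the section as a set of non-overlapping primitives; coordinates are from the bounding-box lower-left.
Web: 0.55 × 11.6, A = 6.38 in², y = 5.8 in, Ī = 71.5411 in⁴.
Top flange (beyond web): 1.85 × 0.3, A = 0.555 in², y = 11.45 in, Ī = 0.0041625 in⁴.
Bottom flange (beyond web): 1.85 × 0.3, A = 0.555 in², y = 0.15 in, Ī = 0.0041625 in⁴.
By symmetry the centroid is at mid-height, ȳ = 5.8 in.
Transfer each piece to the centroidal x-axis using Ī + A·d² with d = y − 5.8:
  web: d = 0 in → contributes +71.5411 in⁴
  top flange (beyond web): d = 5.65 in → contributes +17.7212 in⁴
  bottom flange (beyond web): d = -5.65 in → contributes +17.7212 in⁴
Total I = 106.983 in⁴.
For the y-axis: x̄ = 0.452837 in.
Repeating about the centroidal y-axis gives I_y = 1.83893 in⁴.

I_x ≈ 107.0 in⁴, I_y ≈ 1.839 in⁴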